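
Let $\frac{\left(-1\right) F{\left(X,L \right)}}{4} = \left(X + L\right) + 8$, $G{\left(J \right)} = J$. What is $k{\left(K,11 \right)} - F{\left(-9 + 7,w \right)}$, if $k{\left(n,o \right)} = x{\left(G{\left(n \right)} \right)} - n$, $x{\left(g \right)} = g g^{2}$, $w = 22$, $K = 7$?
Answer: $448$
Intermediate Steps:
$x{\left(g \right)} = g^{3}$
$F{\left(X,L \right)} = -32 - 4 L - 4 X$ ($F{\left(X,L \right)} = - 4 \left(\left(X + L\right) + 8\right) = - 4 \left(\left(L + X\right) + 8\right) = - 4 \left(8 + L + X\right) = -32 - 4 L - 4 X$)
$k{\left(n,o \right)} = n^{3} - n$
$k{\left(K,11 \right)} - F{\left(-9 + 7,w \right)} = \left(7^{3} - 7\right) - \left(-32 - 88 - 4 \left(-9 + 7\right)\right) = \left(343 - 7\right) - \left(-32 - 88 - -8\right) = 336 - \left(-32 - 88 + 8\right) = 336 - -112 = 336 + 112 = 448$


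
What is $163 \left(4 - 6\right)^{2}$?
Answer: $652$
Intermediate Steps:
$163 \left(4 - 6\right)^{2} = 163 \left(-2\right)^{2} = 163 \cdot 4 = 652$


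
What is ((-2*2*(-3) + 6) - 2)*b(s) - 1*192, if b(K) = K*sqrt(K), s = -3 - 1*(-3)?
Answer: -192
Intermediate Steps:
s = 0 (s = -3 + 3 = 0)
b(K) = K**(3/2)
((-2*2*(-3) + 6) - 2)*b(s) - 1*192 = ((-2*2*(-3) + 6) - 2)*0**(3/2) - 1*192 = ((-4*(-3) + 6) - 2)*0 - 192 = ((12 + 6) - 2)*0 - 192 = (18 - 2)*0 - 192 = 16*0 - 192 = 0 - 192 = -192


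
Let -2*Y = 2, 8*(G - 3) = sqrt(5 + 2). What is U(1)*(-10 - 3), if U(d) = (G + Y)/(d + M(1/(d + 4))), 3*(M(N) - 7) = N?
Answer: -390/121 - 195*sqrt(7)/968 ≈ -3.7561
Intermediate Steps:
M(N) = 7 + N/3
G = 3 + sqrt(7)/8 (G = 3 + sqrt(5 + 2)/8 = 3 + sqrt(7)/8 ≈ 3.3307)
Y = -1 (Y = -1/2*2 = -1)
U(d) = (2 + sqrt(7)/8)/(7 + d + 1/(3*(4 + d))) (U(d) = ((3 + sqrt(7)/8) - 1)/(d + (7 + 1/(3*(d + 4)))) = (2 + sqrt(7)/8)/(d + (7 + 1/(3*(4 + d)))) = (2 + sqrt(7)/8)/(7 + d + 1/(3*(4 + d))))
U(1)*(-10 - 3) = (3*(4 + 1)*(16 + sqrt(7))/(8*(85 + 21*1 + 3*1*(4 + 1))))*(-10 - 3) = ((3/8)*5*(16 + sqrt(7))/(85 + 21 + 3*1*5))*(-13) = ((3/8)*5*(16 + sqrt(7))/(85 + 21 + 15))*(-13) = ((3/8)*5*(16 + sqrt(7))/121)*(-13) = ((3/8)*(1/121)*5*(16 + sqrt(7)))*(-13) = (30/121 + 15*sqrt(7)/968)*(-13) = -390/121 - 195*sqrt(7)/968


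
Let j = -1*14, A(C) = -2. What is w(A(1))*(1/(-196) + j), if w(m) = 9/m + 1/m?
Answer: 13725/196 ≈ 70.026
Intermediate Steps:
w(m) = 10/m (w(m) = 9/m + 1/m = 10/m)
j = -14
w(A(1))*(1/(-196) + j) = (10/(-2))*(1/(-196) - 14) = (10*(-½))*(-1/196 - 14) = -5*(-2745/196) = 13725/196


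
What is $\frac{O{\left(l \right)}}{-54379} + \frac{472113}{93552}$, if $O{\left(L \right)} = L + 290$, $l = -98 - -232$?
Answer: $\frac{8544455593}{1695754736} \approx 5.0387$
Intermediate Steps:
$l = 134$ ($l = -98 + 232 = 134$)
$O{\left(L \right)} = 290 + L$
$\frac{O{\left(l \right)}}{-54379} + \frac{472113}{93552} = \frac{290 + 134}{-54379} + \frac{472113}{93552} = 424 \left(- \frac{1}{54379}\right) + 472113 \cdot \frac{1}{93552} = - \frac{424}{54379} + \frac{157371}{31184} = \frac{8544455593}{1695754736}$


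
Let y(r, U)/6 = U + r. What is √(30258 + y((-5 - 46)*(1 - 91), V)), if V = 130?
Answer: √58578 ≈ 242.03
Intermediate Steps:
y(r, U) = 6*U + 6*r (y(r, U) = 6*(U + r) = 6*U + 6*r)
√(30258 + y((-5 - 46)*(1 - 91), V)) = √(30258 + (6*130 + 6*((-5 - 46)*(1 - 91)))) = √(30258 + (780 + 6*(-51*(-90)))) = √(30258 + (780 + 6*4590)) = √(30258 + (780 + 27540)) = √(30258 + 28320) = √58578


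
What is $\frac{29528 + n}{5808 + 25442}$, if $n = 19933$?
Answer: $\frac{49461}{31250} \approx 1.5828$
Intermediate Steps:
$\frac{29528 + n}{5808 + 25442} = \frac{29528 + 19933}{5808 + 25442} = \frac{49461}{31250}$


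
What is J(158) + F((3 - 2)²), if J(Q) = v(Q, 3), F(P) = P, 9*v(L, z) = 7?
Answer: 16/9 ≈ 1.7778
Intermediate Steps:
v(L, z) = 7/9 (v(L, z) = (⅑)*7 = 7/9)
J(Q) = 7/9
J(158) + F((3 - 2)²) = 7/9 + (3 - 2)² = 7/9 + 1² = 7/9 + 1 = 16/9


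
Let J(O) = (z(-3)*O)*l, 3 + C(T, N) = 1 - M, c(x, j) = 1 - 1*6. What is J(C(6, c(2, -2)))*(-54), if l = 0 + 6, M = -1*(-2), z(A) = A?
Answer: -3888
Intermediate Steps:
M = 2
c(x, j) = -5 (c(x, j) = 1 - 6 = -5)
C(T, N) = -4 (C(T, N) = -3 + (1 - 1*2) = -3 + (1 - 2) = -3 - 1 = -4)
l = 6
J(O) = -18*O (J(O) = -3*O*6 = -18*O)
J(C(6, c(2, -2)))*(-54) = -18*(-4)*(-54) = 72*(-54) = -3888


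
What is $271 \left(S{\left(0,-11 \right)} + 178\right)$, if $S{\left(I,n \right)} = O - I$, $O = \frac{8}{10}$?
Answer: $\frac{242274}{5} \approx 48455.0$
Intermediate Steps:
$O = \frac{4}{5}$ ($O = 8 \cdot \frac{1}{10} = \frac{4}{5} \approx 0.8$)
$S{\left(I,n \right)} = \frac{4}{5} - I$
$271 \left(S{\left(0,-11 \right)} + 178\right) = 271 \left(\left(\frac{4}{5} - 0\right) + 178\right) = 271 \left(\left(\frac{4}{5} + 0\right) + 178\right) = 271 \left(\frac{4}{5} + 178\right) = 271 \cdot \frac{894}{5} = \frac{242274}{5}$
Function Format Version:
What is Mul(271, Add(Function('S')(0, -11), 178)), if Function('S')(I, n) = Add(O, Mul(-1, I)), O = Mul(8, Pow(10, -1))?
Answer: Rational(242274, 5) ≈ 48455.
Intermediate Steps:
O = Rational(4, 5) (O = Mul(8, Rational(1, 10)) = Rational(4, 5) ≈ 0.80000)
Function('S')(I, n) = Add(Rational(4, 5), Mul(-1, I))
Mul(271, Add(Function('S')(0, -11), 178)) = Mul(271, Add(Add(Rational(4, 5), Mul(-1, 0)), 178)) = Mul(271, Add(Add(Rational(4, 5), 0), 178)) = Mul(271, Add(Rational(4, 5), 178)) = Mul(271, Rational(894, 5)) = Rational(242274, 5)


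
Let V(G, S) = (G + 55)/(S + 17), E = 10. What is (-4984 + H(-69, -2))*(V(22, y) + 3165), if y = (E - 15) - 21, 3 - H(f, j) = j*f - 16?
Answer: -16107336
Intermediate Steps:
H(f, j) = 19 - f*j (H(f, j) = 3 - (j*f - 16) = 3 - (f*j - 16) = 3 - (-16 + f*j) = 3 + (16 - f*j) = 19 - f*j)
y = -26 (y = (10 - 15) - 21 = -5 - 21 = -26)
V(G, S) = (55 + G)/(17 + S)
(-4984 + H(-69, -2))*(V(22, y) + 3165) = (-4984 + (19 - 1*(-69)*(-2)))*((55 + 22)/(17 - 26) + 3165) = (-4984 + (19 - 138))*(77/(-9) + 3165) = (-4984 - 119)*(-⅑*77 + 3165) = -5103*(-77/9 + 3165) = -5103*28408/9 = -16107336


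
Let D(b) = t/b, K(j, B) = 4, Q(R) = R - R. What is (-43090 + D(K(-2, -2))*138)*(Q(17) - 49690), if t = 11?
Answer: 2122284745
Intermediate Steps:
Q(R) = 0
D(b) = 11/b
(-43090 + D(K(-2, -2))*138)*(Q(17) - 49690) = (-43090 + (11/4)*138)*(0 - 49690) = (-43090 + (11*(¼))*138)*(-49690) = (-43090 + (11/4)*138)*(-49690) = (-43090 + 759/2)*(-49690) = -85421/2*(-49690) = 2122284745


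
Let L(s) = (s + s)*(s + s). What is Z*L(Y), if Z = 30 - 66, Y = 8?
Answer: -9216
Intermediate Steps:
Z = -36
L(s) = 4*s**2 (L(s) = (2*s)*(2*s) = 4*s**2)
Z*L(Y) = -144*8**2 = -144*64 = -36*256 = -9216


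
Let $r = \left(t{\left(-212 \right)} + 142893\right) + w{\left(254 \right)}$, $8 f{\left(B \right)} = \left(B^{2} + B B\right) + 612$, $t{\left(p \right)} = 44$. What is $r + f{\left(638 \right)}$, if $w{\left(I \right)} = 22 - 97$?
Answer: $\frac{489399}{2} \approx 2.447 \cdot 10^{5}$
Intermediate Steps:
$w{\left(I \right)} = -75$
$f{\left(B \right)} = \frac{153}{2} + \frac{B^{2}}{4}$ ($f{\left(B \right)} = \frac{\left(B^{2} + B B\right) + 612}{8} = \frac{\left(B^{2} + B^{2}\right) + 612}{8} = \frac{2 B^{2} + 612}{8} = \frac{612 + 2 B^{2}}{8} = \frac{153}{2} + \frac{B^{2}}{4}$)
$r = 142862$ ($r = \left(44 + 142893\right) - 75 = 142937 - 75 = 142862$)
$r + f{\left(638 \right)} = 142862 + \left(\frac{153}{2} + \frac{638^{2}}{4}\right) = 142862 + \left(\frac{153}{2} + \frac{1}{4} \cdot 407044\right) = 142862 + \left(\frac{153}{2} + 101761\right) = 142862 + \frac{203675}{2} = \frac{489399}{2}$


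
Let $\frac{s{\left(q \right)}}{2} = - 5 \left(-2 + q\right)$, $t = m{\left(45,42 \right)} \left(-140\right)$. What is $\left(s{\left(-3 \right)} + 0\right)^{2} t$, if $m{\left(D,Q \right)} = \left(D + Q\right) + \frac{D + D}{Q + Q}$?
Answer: $-30825000$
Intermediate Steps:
$m{\left(D,Q \right)} = D + Q + \frac{D}{Q}$ ($m{\left(D,Q \right)} = \left(D + Q\right) + \frac{2 D}{2 Q} = \left(D + Q\right) + 2 D \frac{1}{2 Q} = \left(D + Q\right) + \frac{D}{Q} = D + Q + \frac{D}{Q}$)
$t = -12330$ ($t = \left(45 + 42 + \frac{45}{42}\right) \left(-140\right) = \left(45 + 42 + 45 \cdot \frac{1}{42}\right) \left(-140\right) = \left(45 + 42 + \frac{15}{14}\right) \left(-140\right) = \frac{1233}{14} \left(-140\right) = -12330$)
$s{\left(q \right)} = 20 - 10 q$ ($s{\left(q \right)} = 2 \left(- 5 \left(-2 + q\right)\right) = 2 \left(10 - 5 q\right) = 20 - 10 q$)
$\left(s{\left(-3 \right)} + 0\right)^{2} t = \left(\left(20 - -30\right) + 0\right)^{2} \left(-12330\right) = \left(\left(20 + 30\right) + 0\right)^{2} \left(-12330\right) = \left(50 + 0\right)^{2} \left(-12330\right) = 50^{2} \left(-12330\right) = 2500 \left(-12330\right) = -30825000$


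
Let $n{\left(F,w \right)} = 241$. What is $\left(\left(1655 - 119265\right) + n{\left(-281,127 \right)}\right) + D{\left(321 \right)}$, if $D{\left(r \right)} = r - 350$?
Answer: $-117398$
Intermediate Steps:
$D{\left(r \right)} = -350 + r$ ($D{\left(r \right)} = r - 350 = -350 + r$)
$\left(\left(1655 - 119265\right) + n{\left(-281,127 \right)}\right) + D{\left(321 \right)} = \left(\left(1655 - 119265\right) + 241\right) + \left(-350 + 321\right) = \left(-117610 + 241\right) - 29 = -117369 - 29 = -117398$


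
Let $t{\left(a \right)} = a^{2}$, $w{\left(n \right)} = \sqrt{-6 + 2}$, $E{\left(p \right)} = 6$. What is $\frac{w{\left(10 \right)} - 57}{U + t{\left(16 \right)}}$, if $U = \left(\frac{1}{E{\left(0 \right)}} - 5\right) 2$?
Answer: $- \frac{171}{739} + \frac{6 i}{739} \approx -0.23139 + 0.0081191 i$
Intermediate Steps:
$w{\left(n \right)} = 2 i$ ($w{\left(n \right)} = \sqrt{-4} = 2 i$)
$U = - \frac{29}{3}$ ($U = \left(\frac{1}{6} - 5\right) 2 = \left(- \frac{29}{6}\right) 2 = - \frac{29}{3} \approx -9.6667$)
$\frac{w{\left(10 \right)} - 57}{U + t{\left(16 \right)}} = \frac{2 i - 57}{- \frac{29}{3} + 16^{2}} = \frac{-57 + 2 i}{- \frac{29}{3} + 256} = \frac{-57 + 2 i}{\frac{739}{3}} = \left(-57 + 2 i\right) \frac{3}{739} = - \frac{171}{739} + \frac{6 i}{739}$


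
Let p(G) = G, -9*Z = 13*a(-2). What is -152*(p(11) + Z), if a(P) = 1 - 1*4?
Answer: -6992/3 ≈ -2330.7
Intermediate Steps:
a(P) = -3 (a(P) = 1 - 4 = -3)
Z = 13/3 (Z = -13*(-3)/9 = -⅑*(-39) = 13/3 ≈ 4.3333)
-152*(p(11) + Z) = -152*(11 + 13/3) = -152*46/3 = -6992/3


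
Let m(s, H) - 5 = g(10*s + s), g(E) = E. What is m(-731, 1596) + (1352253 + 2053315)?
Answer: 3397532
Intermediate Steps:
m(s, H) = 5 + 11*s (m(s, H) = 5 + (10*s + s) = 5 + 11*s)
m(-731, 1596) + (1352253 + 2053315) = (5 + 11*(-731)) + (1352253 + 2053315) = (5 - 8041) + 3405568 = -8036 + 3405568 = 3397532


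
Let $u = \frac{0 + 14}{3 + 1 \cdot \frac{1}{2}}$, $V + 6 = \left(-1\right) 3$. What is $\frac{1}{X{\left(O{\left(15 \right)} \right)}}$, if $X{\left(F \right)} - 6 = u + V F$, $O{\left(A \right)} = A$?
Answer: $- \frac{1}{125} \approx -0.008$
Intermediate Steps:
$V = -9$ ($V = -6 - 3 = -9$)
$u = 4$ ($u = \frac{14}{3 + 1 \cdot \frac{1}{2}} = \frac{14}{3 + \frac{1}{2}} = \frac{14}{\frac{7}{2}} = 14 \cdot \frac{2}{7} = 4$)
$X{\left(F \right)} = 10 - 9 F$ ($X{\left(F \right)} = 6 - \left(-4 + 9 F\right) = 10 - 9 F$)
$\frac{1}{X{\left(O{\left(15 \right)} \right)}} = \frac{1}{10 - 135} = \frac{1}{-125} = - \frac{1}{125}$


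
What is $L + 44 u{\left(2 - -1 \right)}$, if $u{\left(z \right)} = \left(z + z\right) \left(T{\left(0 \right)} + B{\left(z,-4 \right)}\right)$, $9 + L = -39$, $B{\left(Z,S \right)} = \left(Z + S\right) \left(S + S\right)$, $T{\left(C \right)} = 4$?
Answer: $3120$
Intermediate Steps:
$B{\left(Z,S \right)} = 2 S \left(S + Z\right)$ ($B{\left(Z,S \right)} = \left(S + Z\right) 2 S = 2 S \left(S + Z\right)$)
$L = -48$ ($L = -9 - 39 = -48$)
$u{\left(z \right)} = 2 z \left(36 - 8 z\right)$ ($u{\left(z \right)} = \left(z + z\right) \left(4 + 2 \left(-4\right) \left(-4 + z\right)\right) = 2 z \left(4 - \left(-32 + 8 z\right)\right) = 2 z \left(36 - 8 z\right)$)
$L + 44 u{\left(2 - -1 \right)} = -48 + 44 \cdot 8 \left(2 - -1\right) \left(9 - 2 \left(2 - -1\right)\right) = -48 + 44 \cdot 8 \left(2 + 1\right) \left(9 - 2 \left(2 + 1\right)\right) = -48 + 44 \cdot 8 \cdot 3 \left(9 - 6\right) = -48 + 44 \cdot 8 \cdot 3 \cdot 3 = -48 + 44 \cdot 72 = -48 + 3168 = 3120$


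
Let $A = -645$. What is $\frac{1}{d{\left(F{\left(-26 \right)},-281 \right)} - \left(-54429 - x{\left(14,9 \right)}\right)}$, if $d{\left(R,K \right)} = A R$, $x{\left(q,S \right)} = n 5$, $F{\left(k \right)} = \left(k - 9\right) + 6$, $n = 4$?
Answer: $\frac{1}{73154} \approx 1.367 \cdot 10^{-5}$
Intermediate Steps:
$F{\left(k \right)} = -3 + k$ ($F{\left(k \right)} = \left(-9 + k\right) + 6 = -3 + k$)
$x{\left(q,S \right)} = 20$ ($x{\left(q,S \right)} = 4 \cdot 5 = 20$)
$d{\left(R,K \right)} = - 645 R$
$\frac{1}{d{\left(F{\left(-26 \right)},-281 \right)} - \left(-54429 - x{\left(14,9 \right)}\right)} = \frac{1}{- 645 \left(-3 - 26\right) + \left(\left(20 - 91790\right) - -146219\right)} = \frac{1}{\left(-645\right) \left(-29\right) + \left(\left(20 - 91790\right) + 146219\right)} = \frac{1}{18705 + \left(-91770 + 146219\right)} = \frac{1}{18705 + 54449} = \frac{1}{73154}$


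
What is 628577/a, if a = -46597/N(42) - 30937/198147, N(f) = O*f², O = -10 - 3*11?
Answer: 3149138554171596/2295474145 ≈ 1.3719e+6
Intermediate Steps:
O = -43 (O = -10 - 33 = -43)
N(f) = -43*f²
a = 2295474145/5009948748 (a = -46597/((-43*42²)) - 30937/198147 = -46597/((-43*1764)) - 30937*1/198147 = -46597/(-75852) - 30937/198147 = -46597*(-1/75852) - 30937/198147 = 46597/75852 - 30937/198147 = 2295474145/5009948748 ≈ 0.45818)
628577/a = 628577/(2295474145/5009948748) = 628577*(5009948748/2295474145) = 3149138554171596/2295474145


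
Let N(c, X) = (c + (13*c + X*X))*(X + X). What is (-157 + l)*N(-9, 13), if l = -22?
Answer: -200122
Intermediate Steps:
N(c, X) = 2*X*(X² + 14*c) (N(c, X) = (c + (13*c + X²))*(2*X) = (c + (X² + 13*c))*(2*X) = (X² + 14*c)*(2*X) = 2*X*(X² + 14*c))
(-157 + l)*N(-9, 13) = (-157 - 22)*(2*13*(13² + 14*(-9))) = -358*13*(169 - 126) = -358*13*43 = -179*1118 = -200122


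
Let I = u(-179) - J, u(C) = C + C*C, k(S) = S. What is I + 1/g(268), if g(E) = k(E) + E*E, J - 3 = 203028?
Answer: -12339915547/72092 ≈ -1.7117e+5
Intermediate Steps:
J = 203031 (J = 3 + 203028 = 203031)
u(C) = C + C**2
g(E) = E + E**2 (g(E) = E + E*E = E + E**2)
I = -171169 (I = -179*(1 - 179) - 1*203031 = -179*(-178) - 203031 = 31862 - 203031 = -171169)
I + 1/g(268) = -171169 + 1/(268*(1 + 268)) = -171169 + 1/(268*269) = -171169 + 1/72092 = -12339915547/72092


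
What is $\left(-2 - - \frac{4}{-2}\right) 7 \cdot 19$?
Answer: $-532$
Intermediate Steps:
$\left(-2 - - \frac{4}{-2}\right) 7 \cdot 19 = \left(-2 - \left(-4\right) \left(- \frac{1}{2}\right)\right) 7 \cdot 19 = \left(-2 - 2\right) 7 \cdot 19 = \left(-4\right) 7 \cdot 19 = \left(-28\right) 19 = -532$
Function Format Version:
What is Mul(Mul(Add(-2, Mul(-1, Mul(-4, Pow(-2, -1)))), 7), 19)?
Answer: -532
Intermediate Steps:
Mul(Mul(Add(-2, Mul(-1, Mul(-4, Pow(-2, -1)))), 7), 19) = Mul(Mul(Add(-2, Mul(-1, Mul(-4, Rational(-1, 2)))), 7), 19) = Mul(Mul(Add(-2, Mul(-1, 2)), 7), 19) = Mul(Mul(Add(-2, -2), 7), 19) = Mul(Mul(-4, 7), 19) = Mul(-28, 19) = -532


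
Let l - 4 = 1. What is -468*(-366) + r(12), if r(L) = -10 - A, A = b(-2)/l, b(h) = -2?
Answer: 856392/5 ≈ 1.7128e+5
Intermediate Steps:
l = 5 (l = 4 + 1 = 5)
A = -⅖ (A = -2/5 = -2*⅕ = -⅖ ≈ -0.40000)
r(L) = -48/5 (r(L) = -10 - 1*(-⅖) = -10 + ⅖ = -48/5)
-468*(-366) + r(12) = -468*(-366) - 48/5 = 171288 - 48/5 = 856392/5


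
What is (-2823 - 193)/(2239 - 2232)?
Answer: -3016/7 ≈ -430.86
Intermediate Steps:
(-2823 - 193)/(2239 - 2232) = -3016/7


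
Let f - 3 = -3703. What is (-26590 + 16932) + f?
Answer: -13358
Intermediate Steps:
f = -3700 (f = 3 - 3703 = -3700)
(-26590 + 16932) + f = (-26590 + 16932) - 3700 = -9658 - 3700 = -13358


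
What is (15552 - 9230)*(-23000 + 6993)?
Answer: -101196254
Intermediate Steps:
(15552 - 9230)*(-23000 + 6993) = 6322*(-16007) = -101196254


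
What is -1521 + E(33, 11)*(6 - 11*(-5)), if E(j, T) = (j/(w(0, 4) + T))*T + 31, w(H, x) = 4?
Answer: 9231/5 ≈ 1846.2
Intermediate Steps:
E(j, T) = 31 + T*j/(4 + T) (E(j, T) = (j/(4 + T))*T + 31 = T*j/(4 + T) + 31 = 31 + T*j/(4 + T))
-1521 + E(33, 11)*(6 - 11*(-5)) = -1521 + ((124 + 31*11 + 11*33)/(4 + 11))*(6 - 11*(-5)) = -1521 + ((124 + 341 + 363)/15)*(6 + 55) = -1521 + ((1/15)*828)*61 = -1521 + (276/5)*61 = -1521 + 16836/5 = 9231/5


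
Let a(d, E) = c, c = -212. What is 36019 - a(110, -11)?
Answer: 36231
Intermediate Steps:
a(d, E) = -212
36019 - a(110, -11) = 36019 - 1*(-212) = 36019 + 212 = 36231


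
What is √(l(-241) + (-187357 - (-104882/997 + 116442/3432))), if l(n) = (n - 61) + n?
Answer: 5*I*√610863811931945/285142 ≈ 433.39*I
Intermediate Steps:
l(n) = -61 + 2*n (l(n) = (-61 + n) + n = -61 + 2*n)
√(l(-241) + (-187357 - (-104882/997 + 116442/3432))) = √((-61 + 2*(-241)) + (-187357 - (-104882/997 + 116442/3432))) = √((-61 - 482) + (-187357 - (-104882*1/997 + 116442*(1/3432)))) = √(-543 + (-187357 - (-104882/997 + 19407/572))) = √(-543 + (-187357 - 1*(-40643725/570284))) = √(-543 + (-187357 + 40643725/570284)) = √(-543 - 106806055663/570284) = √(-107115719875/570284) = 5*I*√610863811931945/285142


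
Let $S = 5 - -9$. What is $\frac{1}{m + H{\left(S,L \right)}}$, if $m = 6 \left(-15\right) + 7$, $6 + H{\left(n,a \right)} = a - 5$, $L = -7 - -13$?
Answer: $- \frac{1}{88} \approx -0.011364$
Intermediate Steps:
$L = 6$ ($L = -7 + 13 = 6$)
$S = 14$ ($S = 5 + 9 = 14$)
$H{\left(n,a \right)} = -11 + a$ ($H{\left(n,a \right)} = -6 + \left(a - 5\right) = -6 + \left(-5 + a\right) = -11 + a$)
$m = -83$ ($m = -90 + 7 = -83$)
$\frac{1}{m + H{\left(S,L \right)}} = \frac{1}{-83 + \left(-11 + 6\right)} = \frac{1}{-83 - 5} = \frac{1}{-88} = - \frac{1}{88}$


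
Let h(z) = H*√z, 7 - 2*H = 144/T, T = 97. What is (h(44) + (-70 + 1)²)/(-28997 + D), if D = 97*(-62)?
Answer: -4761/35011 - 535*√11/3396067 ≈ -0.13651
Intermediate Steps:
H = 535/194 (H = 7/2 - 72/97 = 535/194 ≈ 2.7577)
h(z) = 535*√z/194
D = -6014
(h(44) + (-70 + 1)²)/(-28997 + D) = (535*√44/194 + (-70 + 1)²)/(-28997 - 6014) = (535*(2*√11)/194 + (-69)²)/(-35011) = (535*√11/97 + 4761)*(-1/35011) = (4761 + 535*√11/97)*(-1/35011) = -4761/35011 - 535*√11/3396067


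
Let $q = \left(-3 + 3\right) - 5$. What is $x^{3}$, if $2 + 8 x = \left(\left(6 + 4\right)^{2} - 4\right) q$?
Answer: $- \frac{13997521}{64} \approx -2.1871 \cdot 10^{5}$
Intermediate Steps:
$q = -5$ ($q = 0 - 5 = -5$)
$x = - \frac{241}{4}$ ($x = - \frac{1}{4} + \frac{\left(\left(6 + 4\right)^{2} - 4\right) \left(-5\right)}{8} = - \frac{1}{4} + \frac{\left(10^{2} - 4\right) \left(-5\right)}{8} = - \frac{1}{4} + \frac{\left(100 - 4\right) \left(-5\right)}{8} = - \frac{1}{4} + \frac{96 \left(-5\right)}{8} = - \frac{1}{4} + \frac{1}{8} \left(-480\right) = - \frac{1}{4} - 60 = - \frac{241}{4} \approx -60.25$)
$x^{3} = \left(- \frac{241}{4}\right)^{3} = - \frac{13997521}{64}$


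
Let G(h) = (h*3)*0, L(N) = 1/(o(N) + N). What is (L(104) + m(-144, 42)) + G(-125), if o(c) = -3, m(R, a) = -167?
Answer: -16866/101 ≈ -166.99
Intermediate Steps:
L(N) = 1/(-3 + N)
G(h) = 0 (G(h) = (3*h)*0 = 0)
(L(104) + m(-144, 42)) + G(-125) = (1/(-3 + 104) - 167) + 0 = (1/101 - 167) + 0 = -16866/101 + 0 = -16866/101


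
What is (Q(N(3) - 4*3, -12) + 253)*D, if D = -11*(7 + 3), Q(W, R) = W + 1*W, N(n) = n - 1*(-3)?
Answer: -26510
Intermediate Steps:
N(n) = 3 + n (N(n) = n + 3 = 3 + n)
Q(W, R) = 2*W (Q(W, R) = W + W = 2*W)
D = -110 (D = -11*10 = -110)
(Q(N(3) - 4*3, -12) + 253)*D = (2*((3 + 3) - 4*3) + 253)*(-110) = (2*(6 - 12) + 253)*(-110) = (2*(-6) + 253)*(-110) = (-12 + 253)*(-110) = 241*(-110) = -26510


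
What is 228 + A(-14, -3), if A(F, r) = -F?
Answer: 242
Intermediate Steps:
228 + A(-14, -3) = 228 - 1*(-14) = 228 + 14 = 242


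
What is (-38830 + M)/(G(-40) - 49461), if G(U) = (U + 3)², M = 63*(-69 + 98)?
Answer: 37003/48092 ≈ 0.76942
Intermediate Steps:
M = 1827 (M = 63*29 = 1827)
G(U) = (3 + U)²
(-38830 + M)/(G(-40) - 49461) = (-38830 + 1827)/((3 - 40)² - 49461) = -37003/((-37)² - 49461) = -37003/(1369 - 49461) = -37003/(-48092) = -37003*(-1/48092) = 37003/48092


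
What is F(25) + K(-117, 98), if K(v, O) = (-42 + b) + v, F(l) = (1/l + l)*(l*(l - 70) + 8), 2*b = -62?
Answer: -703992/25 ≈ -28160.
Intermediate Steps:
b = -31 (b = (½)*(-62) = -31)
F(l) = (8 + l*(-70 + l))*(l + 1/l) (F(l) = (l + 1/l)*(l*(-70 + l) + 8) = (l + 1/l)*(8 + l*(-70 + l)) = (8 + l*(-70 + l))*(l + 1/l))
K(v, O) = -73 + v (K(v, O) = (-42 - 31) + v = -73 + v)
F(25) + K(-117, 98) = (-70 + 25³ - 70*25² + 8/25 + 9*25) + (-73 - 117) = (-70 + 15625 - 70*625 + 8*(1/25) + 225) - 190 = (-70 + 15625 - 43750 + 8/25 + 225) - 190 = -699242/25 - 190 = -703992/25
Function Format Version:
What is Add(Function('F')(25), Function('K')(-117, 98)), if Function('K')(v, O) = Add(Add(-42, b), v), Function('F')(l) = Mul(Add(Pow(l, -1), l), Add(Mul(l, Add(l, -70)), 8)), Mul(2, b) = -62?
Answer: Rational(-703992, 25) ≈ -28160.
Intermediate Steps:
b = -31 (b = Mul(Rational(1, 2), -62) = -31)
Function('F')(l) = Mul(Add(8, Mul(l, Add(-70, l))), Add(l, Pow(l, -1))) (Function('F')(l) = Mul(Add(l, Pow(l, -1)), Add(Mul(l, Add(-70, l)), 8)) = Mul(Add(l, Pow(l, -1)), Add(8, Mul(l, Add(-70, l)))) = Mul(Add(8, Mul(l, Add(-70, l))), Add(l, Pow(l, -1))))
Function('K')(v, O) = Add(-73, v) (Function('K')(v, O) = Add(Add(-42, -31), v) = Add(-73, v))
Add(Function('F')(25), Function('K')(-117, 98)) = Add(Add(-70, Pow(25, 3), Mul(-70, Pow(25, 2)), Mul(8, Pow(25, -1)), Mul(9, 25)), Add(-73, -117)) = Add(Add(-70, 15625, Mul(-70, 625), Mul(8, Rational(1, 25)), 225), -190) = Add(Add(-70, 15625, -43750, Rational(8, 25), 225), -190) = Add(Rational(-699242, 25), -190) = Rational(-703992, 25)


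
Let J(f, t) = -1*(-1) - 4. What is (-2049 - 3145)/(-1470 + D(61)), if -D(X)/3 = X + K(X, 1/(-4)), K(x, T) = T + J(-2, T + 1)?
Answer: 2968/939 ≈ 3.1608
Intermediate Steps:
J(f, t) = -3 (J(f, t) = 1 - 4 = -3)
K(x, T) = -3 + T (K(x, T) = T - 3 = -3 + T)
D(X) = 39/4 - 3*X (D(X) = -3*(X + (-3 + 1/(-4))) = -3*(X + (-3 - ¼)) = -3*(X - 13/4) = -3*(-13/4 + X) = 39/4 - 3*X)
(-2049 - 3145)/(-1470 + D(61)) = (-2049 - 3145)/(-1470 + (39/4 - 3*61)) = -5194/(-1470 + (39/4 - 183)) = -5194/(-1470 - 693/4) = -5194/(-6573/4) = -5194*(-4/6573) = 2968/939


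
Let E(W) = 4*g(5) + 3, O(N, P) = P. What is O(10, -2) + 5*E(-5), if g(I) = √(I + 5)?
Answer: 13 + 20*√10 ≈ 76.246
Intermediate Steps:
g(I) = √(5 + I)
E(W) = 3 + 4*√10 (E(W) = 4*√(5 + 5) + 3 = 4*√10 + 3 = 3 + 4*√10)
O(10, -2) + 5*E(-5) = -2 + 5*(3 + 4*√10) = -2 + (15 + 20*√10) = 13 + 20*√10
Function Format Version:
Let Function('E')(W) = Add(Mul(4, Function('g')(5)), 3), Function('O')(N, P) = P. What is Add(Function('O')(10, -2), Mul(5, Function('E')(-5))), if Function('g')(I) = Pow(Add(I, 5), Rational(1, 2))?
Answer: Add(13, Mul(20, Pow(10, Rational(1, 2)))) ≈ 76.246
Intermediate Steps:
Function('g')(I) = Pow(Add(5, I), Rational(1, 2))
Function('E')(W) = Add(3, Mul(4, Pow(10, Rational(1, 2)))) (Function('E')(W) = Add(Mul(4, Pow(Add(5, 5), Rational(1, 2))), 3) = Add(Mul(4, Pow(10, Rational(1, 2))), 3) = Add(3, Mul(4, Pow(10, Rational(1, 2)))))
Add(Function('O')(10, -2), Mul(5, Function('E')(-5))) = Add(-2, Mul(5, Add(3, Mul(4, Pow(10, Rational(1, 2)))))) = Add(-2, Add(15, Mul(20, Pow(10, Rational(1, 2))))) = Add(13, Mul(20, Pow(10, Rational(1, 2))))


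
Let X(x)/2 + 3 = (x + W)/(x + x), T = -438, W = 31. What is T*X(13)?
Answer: 14892/13 ≈ 1145.5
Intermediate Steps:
X(x) = -6 + (31 + x)/x (X(x) = -6 + 2*((x + 31)/(x + x)) = -6 + 2*((31 + x)/((2*x))) = -6 + 2*((31 + x)*(1/(2*x))) = -6 + 2*((31 + x)/(2*x)) = -6 + (31 + x)/x)
T*X(13) = -438*(-5 + 31/13) = -438*(-34/13) = 14892/13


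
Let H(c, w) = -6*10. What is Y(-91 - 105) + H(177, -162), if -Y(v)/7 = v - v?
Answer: -60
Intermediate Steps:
H(c, w) = -60
Y(v) = 0 (Y(v) = -7*(v - v) = -7*0 = 0)
Y(-91 - 105) + H(177, -162) = 0 - 60 = -60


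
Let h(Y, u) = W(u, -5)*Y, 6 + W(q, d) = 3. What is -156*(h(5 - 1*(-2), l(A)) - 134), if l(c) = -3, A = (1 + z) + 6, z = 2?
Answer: 24180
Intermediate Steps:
W(q, d) = -3 (W(q, d) = -6 + 3 = -3)
A = 9 (A = (1 + 2) + 6 = 3 + 6 = 9)
h(Y, u) = -3*Y
-156*(h(5 - 1*(-2), l(A)) - 134) = -156*(-3*(5 - 1*(-2)) - 134) = -156*(-3*(5 + 2) - 134) = -156*(-3*7 - 134) = -156*(-21 - 134) = -156*(-155) = 24180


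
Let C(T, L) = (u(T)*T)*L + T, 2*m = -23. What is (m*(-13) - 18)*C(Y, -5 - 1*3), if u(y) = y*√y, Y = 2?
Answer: 263 - 4208*√2 ≈ -5688.0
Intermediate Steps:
u(y) = y^(3/2)
m = -23/2 (m = (½)*(-23) = -23/2 ≈ -11.500)
C(T, L) = T + L*T^(5/2) (C(T, L) = (T^(3/2)*T)*L + T = T^(5/2)*L + T = L*T^(5/2) + T = T + L*T^(5/2))
(m*(-13) - 18)*C(Y, -5 - 1*3) = (-23/2*(-13) - 18)*(2 + (-5 - 1*3)*2^(5/2)) = (299/2 - 18)*(2 + (-5 - 3)*(4*√2)) = 263*(2 - 32*√2)/2 = 263 - 4208*√2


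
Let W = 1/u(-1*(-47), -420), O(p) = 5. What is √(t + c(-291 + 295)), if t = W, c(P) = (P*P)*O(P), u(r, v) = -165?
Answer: √2177835/165 ≈ 8.9439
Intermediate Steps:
c(P) = 5*P² (c(P) = (P*P)*5 = P²*5 = 5*P²)
W = -1/165 (W = 1/(-165) = -1/165 ≈ -0.0060606)
t = -1/165 ≈ -0.0060606
√(t + c(-291 + 295)) = √(-1/165 + 5*(-291 + 295)²) = √(-1/165 + 5*4²) = √(-1/165 + 5*16) = √(-1/165 + 80) = √(13199/165) = √2177835/165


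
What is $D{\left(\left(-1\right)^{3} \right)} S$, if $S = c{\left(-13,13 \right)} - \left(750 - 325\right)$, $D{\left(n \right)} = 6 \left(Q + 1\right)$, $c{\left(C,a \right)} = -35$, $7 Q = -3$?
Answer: $- \frac{11040}{7} \approx -1577.1$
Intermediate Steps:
$Q = - \frac{3}{7}$ ($Q = \frac{1}{7} \left(-3\right) = - \frac{3}{7} \approx -0.42857$)
$D{\left(n \right)} = \frac{24}{7}$ ($D{\left(n \right)} = 6 \left(- \frac{3}{7} + 1\right) = 6 \cdot \frac{4}{7} = \frac{24}{7}$)
$S = -460$ ($S = -35 - \left(750 - 325\right) = -35 - 425 = -460$)
$D{\left(\left(-1\right)^{3} \right)} S = \frac{24}{7} \left(-460\right) = - \frac{11040}{7}$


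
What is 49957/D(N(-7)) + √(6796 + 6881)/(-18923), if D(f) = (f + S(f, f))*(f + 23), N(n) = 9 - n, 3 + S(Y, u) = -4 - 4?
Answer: 49957/195 - √13677/18923 ≈ 256.18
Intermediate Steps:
S(Y, u) = -11 (S(Y, u) = -3 + (-4 - 4) = -3 - 8 = -11)
D(f) = (-11 + f)*(23 + f) (D(f) = (f - 11)*(f + 23) = (-11 + f)*(23 + f))
49957/D(N(-7)) + √(6796 + 6881)/(-18923) = 49957/(-253 + (9 - 1*(-7))² + 12*(9 - 1*(-7))) + √(6796 + 6881)/(-18923) = 49957/(-253 + (9 + 7)² + 12*(9 + 7)) + √13677*(-1/18923) = 49957/(-253 + 16² + 12*16) - √13677/18923 = 49957/(-253 + 256 + 192) - √13677/18923 = 49957/195 - √13677/18923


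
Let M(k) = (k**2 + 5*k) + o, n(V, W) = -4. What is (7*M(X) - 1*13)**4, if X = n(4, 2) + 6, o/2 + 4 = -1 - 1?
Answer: 1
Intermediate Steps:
o = -12 (o = -8 + 2*(-1 - 1) = -8 + 2*(-2) = -8 - 4 = -12)
X = 2 (X = -4 + 6 = 2)
M(k) = -12 + k**2 + 5*k (M(k) = (k**2 + 5*k) - 12 = -12 + k**2 + 5*k)
(7*M(X) - 1*13)**4 = (7*(-12 + 2**2 + 5*2) - 1*13)**4 = (7*(-12 + 4 + 10) - 13)**4 = (7*2 - 13)**4 = (14 - 13)**4 = 1**4 = 1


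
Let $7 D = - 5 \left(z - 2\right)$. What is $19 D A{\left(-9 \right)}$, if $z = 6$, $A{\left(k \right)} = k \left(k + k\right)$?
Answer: $- \frac{61560}{7} \approx -8794.3$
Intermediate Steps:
$A{\left(k \right)} = 2 k^{2}$ ($A{\left(k \right)} = k 2 k = 2 k^{2}$)
$D = - \frac{20}{7}$ ($D = \frac{\left(-5\right) \left(6 - 2\right)}{7} = \frac{\left(-5\right) 4}{7} = \frac{1}{7} \left(-20\right) = - \frac{20}{7} \approx -2.8571$)
$19 D A{\left(-9 \right)} = 19 \left(- \frac{20}{7}\right) 2 \left(-9\right)^{2} = - \frac{380 \cdot 2 \cdot 81}{7} = \left(- \frac{380}{7}\right) 162 = - \frac{61560}{7}$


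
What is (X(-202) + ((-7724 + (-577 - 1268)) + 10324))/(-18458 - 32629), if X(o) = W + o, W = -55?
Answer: -166/17029 ≈ -0.0097481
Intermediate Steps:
X(o) = -55 + o
(X(-202) + ((-7724 + (-577 - 1268)) + 10324))/(-18458 - 32629) = ((-55 - 202) + ((-7724 + (-577 - 1268)) + 10324))/(-18458 - 32629) = (-257 + ((-7724 - 1845) + 10324))/(-51087) = (-257 + (-9569 + 10324))*(-1/51087) = (-257 + 755)*(-1/51087) = 498*(-1/51087) = -166/17029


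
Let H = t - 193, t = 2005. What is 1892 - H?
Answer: 80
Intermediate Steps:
H = 1812 (H = 2005 - 193 = 1812)
1892 - H = 1892 - 1*1812 = 1892 - 1812 = 80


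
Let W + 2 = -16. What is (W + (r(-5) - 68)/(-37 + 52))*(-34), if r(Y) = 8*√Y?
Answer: 11492/15 - 272*I*√5/15 ≈ 766.13 - 40.547*I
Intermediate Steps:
W = -18 (W = -2 - 16 = -18)
(W + (r(-5) - 68)/(-37 + 52))*(-34) = (-18 + (8*√(-5) - 68)/(-37 + 52))*(-34) = (-18 + (8*(I*√5) - 68)/15)*(-34) = (-18 + (8*I*√5 - 68)*(1/15))*(-34) = (-18 + (-68 + 8*I*√5)*(1/15))*(-34) = (-18 + (-68/15 + 8*I*√5/15))*(-34) = (-338/15 + 8*I*√5/15)*(-34) = 11492/15 - 272*I*√5/15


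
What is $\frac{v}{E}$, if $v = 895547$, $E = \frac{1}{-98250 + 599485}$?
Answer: $448879500545$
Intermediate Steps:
$E = \frac{1}{501235} \approx 1.9951 \cdot 10^{-6}$
$\frac{v}{E} = 895547 \frac{1}{\frac{1}{501235}} = 895547 \cdot 501235 = 448879500545$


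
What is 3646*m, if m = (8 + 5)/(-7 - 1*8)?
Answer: -47398/15 ≈ -3159.9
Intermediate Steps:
m = -13/15 (m = 13/(-7 - 8) = 13/(-15) = 13*(-1/15) = -13/15 ≈ -0.86667)
3646*m = 3646*(-13/15) = -47398/15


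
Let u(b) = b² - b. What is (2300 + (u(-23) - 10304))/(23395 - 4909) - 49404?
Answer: -50738322/1027 ≈ -49404.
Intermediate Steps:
(2300 + (u(-23) - 10304))/(23395 - 4909) - 49404 = (2300 + (-23*(-1 - 23) - 10304))/(23395 - 4909) - 49404 = (2300 + (-23*(-24) - 10304))/18486 - 49404 = (2300 + (552 - 10304))*(1/18486) - 49404 = (2300 - 9752)*(1/18486) - 49404 = -7452*1/18486 - 49404 = -414/1027 - 49404 = -50738322/1027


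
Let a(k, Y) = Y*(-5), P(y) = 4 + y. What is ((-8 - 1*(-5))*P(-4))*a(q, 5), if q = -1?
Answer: 0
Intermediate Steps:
a(k, Y) = -5*Y
((-8 - 1*(-5))*P(-4))*a(q, 5) = ((-8 - 1*(-5))*(4 - 4))*(-5*5) = ((-8 + 5)*0)*(-25) = -3*0*(-25) = 0*(-25) = 0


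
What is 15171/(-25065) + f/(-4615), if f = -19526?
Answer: 430159/118641 ≈ 3.6257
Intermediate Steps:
15171/(-25065) + f/(-4615) = 15171/(-25065) - 19526/(-4615) = 15171*(-1/25065) - 19526*(-1/4615) = -5057/8355 + 1502/355 = 430159/118641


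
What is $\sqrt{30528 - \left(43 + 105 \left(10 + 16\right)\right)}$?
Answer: $\sqrt{27755} \approx 166.6$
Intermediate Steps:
$\sqrt{30528 - \left(43 + 105 \left(10 + 16\right)\right)} = \sqrt{30528 - 2773} = \sqrt{27755}$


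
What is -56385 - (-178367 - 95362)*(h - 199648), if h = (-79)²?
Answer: -52941161088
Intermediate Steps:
h = 6241
-56385 - (-178367 - 95362)*(h - 199648) = -56385 - (-178367 - 95362)*(6241 - 199648) = -56385 - (-273729)*(-193407) = -56385 - 1*52941104703 = -56385 - 52941104703 = -52941161088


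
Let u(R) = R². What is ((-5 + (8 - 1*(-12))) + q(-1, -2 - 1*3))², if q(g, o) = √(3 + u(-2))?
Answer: (15 + √7)² ≈ 311.37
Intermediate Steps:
q(g, o) = √7 (q(g, o) = √(3 + (-2)²) = √(3 + 4) = √7)
((-5 + (8 - 1*(-12))) + q(-1, -2 - 1*3))² = ((-5 + (8 - 1*(-12))) + √7)² = ((-5 + (8 + 12)) + √7)² = ((-5 + 20) + √7)² = (15 + √7)²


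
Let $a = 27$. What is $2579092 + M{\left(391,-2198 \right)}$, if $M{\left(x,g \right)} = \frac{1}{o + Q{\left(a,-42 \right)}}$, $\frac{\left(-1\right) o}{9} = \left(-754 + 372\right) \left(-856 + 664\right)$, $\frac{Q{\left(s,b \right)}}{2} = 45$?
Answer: $\frac{1702216194551}{660006} \approx 2.5791 \cdot 10^{6}$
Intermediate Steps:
$Q{\left(s,b \right)} = 90$ ($Q{\left(s,b \right)} = 2 \cdot 45 = 90$)
$o = -660096$ ($o = - 9 \left(-754 + 372\right) \left(-856 + 664\right) = - 9 \left(\left(-382\right) \left(-192\right)\right) = \left(-9\right) 73344 = -660096$)
$M{\left(x,g \right)} = - \frac{1}{660006}$ ($M{\left(x,g \right)} = \frac{1}{-660096 + 90} = \frac{1}{-660006} = - \frac{1}{660006}$)
$2579092 + M{\left(391,-2198 \right)} = 2579092 - \frac{1}{660006} = \frac{1702216194551}{660006}$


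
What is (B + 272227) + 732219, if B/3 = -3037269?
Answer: -8107361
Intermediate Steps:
B = -9111807 (B = 3*(-3037269) = -9111807)
(B + 272227) + 732219 = (-9111807 + 272227) + 732219 = -8839580 + 732219 = -8107361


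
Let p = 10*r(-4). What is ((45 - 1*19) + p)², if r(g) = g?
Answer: 196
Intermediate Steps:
p = -40 (p = 10*(-4) = -40)
((45 - 1*19) + p)² = ((45 - 1*19) - 40)² = ((45 - 19) - 40)² = (26 - 40)² = (-14)² = 196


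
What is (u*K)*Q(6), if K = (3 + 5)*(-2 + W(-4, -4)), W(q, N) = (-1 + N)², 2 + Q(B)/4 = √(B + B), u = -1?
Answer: 1472 - 1472*√3 ≈ -1077.6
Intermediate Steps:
Q(B) = -8 + 4*√2*√B (Q(B) = -8 + 4*√(B + B) = -8 + 4*√(2*B) = -8 + 4*(√2*√B) = -8 + 4*√2*√B)
K = 184 (K = (3 + 5)*(-2 + (-1 - 4)²) = 8*(-2 + (-5)²) = 8*(-2 + 25) = 8*23 = 184)
(u*K)*Q(6) = (-1*184)*(-8 + 4*√2*√6) = -184*(-8 + 8*√3) = 1472 - 1472*√3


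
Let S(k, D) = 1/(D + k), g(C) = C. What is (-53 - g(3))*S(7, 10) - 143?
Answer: -2487/17 ≈ -146.29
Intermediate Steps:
(-53 - g(3))*S(7, 10) - 143 = (-53 - 1*3)/(10 + 7) - 143 = (-53 - 3)/17 - 143 = -56*1/17 - 143 = -56/17 - 143 = -2487/17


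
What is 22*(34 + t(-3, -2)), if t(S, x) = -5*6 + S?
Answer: 22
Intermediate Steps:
t(S, x) = -30 + S
22*(34 + t(-3, -2)) = 22*(34 + (-30 - 3)) = 22*(34 - 33) = 22*1 = 22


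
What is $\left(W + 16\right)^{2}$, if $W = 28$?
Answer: $1936$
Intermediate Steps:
$\left(W + 16\right)^{2} = \left(28 + 16\right)^{2} = 44^{2} = 1936$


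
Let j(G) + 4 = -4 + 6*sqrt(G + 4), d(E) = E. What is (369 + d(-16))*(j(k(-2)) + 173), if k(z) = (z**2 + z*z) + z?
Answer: 58245 + 2118*sqrt(10) ≈ 64943.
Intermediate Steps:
k(z) = z + 2*z**2 (k(z) = (z**2 + z**2) + z = 2*z**2 + z = z + 2*z**2)
j(G) = -8 + 6*sqrt(4 + G) (j(G) = -4 + (-4 + 6*sqrt(G + 4)) = -4 + (-4 + 6*sqrt(4 + G)) = -8 + 6*sqrt(4 + G))
(369 + d(-16))*(j(k(-2)) + 173) = (369 - 16)*((-8 + 6*sqrt(4 - 2*(1 + 2*(-2)))) + 173) = 353*((-8 + 6*sqrt(4 - 2*(1 - 4))) + 173) = 353*((-8 + 6*sqrt(4 - 2*(-3))) + 173) = 353*((-8 + 6*sqrt(4 + 6)) + 173) = 353*((-8 + 6*sqrt(10)) + 173) = 353*(165 + 6*sqrt(10)) = 58245 + 2118*sqrt(10)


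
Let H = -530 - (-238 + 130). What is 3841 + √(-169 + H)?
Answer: 3841 + I*√591 ≈ 3841.0 + 24.31*I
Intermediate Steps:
H = -422 (H = -530 - 1*(-108) = -530 + 108 = -422)
3841 + √(-169 + H) = 3841 + √(-169 - 422) = 3841 + √(-591) = 3841 + I*√591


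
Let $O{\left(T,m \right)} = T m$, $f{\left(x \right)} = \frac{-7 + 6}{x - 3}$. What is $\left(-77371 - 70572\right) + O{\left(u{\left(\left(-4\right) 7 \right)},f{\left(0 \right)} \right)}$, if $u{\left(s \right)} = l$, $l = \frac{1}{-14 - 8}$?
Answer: $- \frac{9764239}{66} \approx -1.4794 \cdot 10^{5}$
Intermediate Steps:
$f{\left(x \right)} = - \frac{1}{-3 + x}$
$l = - \frac{1}{22}$ ($l = \frac{1}{-22} = - \frac{1}{22} \approx -0.045455$)
$u{\left(s \right)} = - \frac{1}{22}$
$\left(-77371 - 70572\right) + O{\left(u{\left(\left(-4\right) 7 \right)},f{\left(0 \right)} \right)} = \left(-77371 - 70572\right) - \frac{\left(-1\right) \frac{1}{-3 + 0}}{22} = -147943 - \frac{\left(-1\right) \frac{1}{-3}}{22} = -147943 - \frac{\left(-1\right) \left(- \frac{1}{3}\right)}{22} = -147943 - \frac{1}{66} = - \frac{9764239}{66}$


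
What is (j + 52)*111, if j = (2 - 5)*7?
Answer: 3441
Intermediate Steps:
j = -21 (j = -3*7 = -21)
(j + 52)*111 = (-21 + 52)*111 = 31*111 = 3441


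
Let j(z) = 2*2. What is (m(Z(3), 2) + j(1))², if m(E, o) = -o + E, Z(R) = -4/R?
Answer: 4/9 ≈ 0.44444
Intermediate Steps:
m(E, o) = E - o
j(z) = 4
(m(Z(3), 2) + j(1))² = ((-4/3 - 1*2) + 4)² = ((-4*⅓ - 2) + 4)² = ((-4/3 - 2) + 4)² = (-10/3 + 4)² = (⅔)² = 4/9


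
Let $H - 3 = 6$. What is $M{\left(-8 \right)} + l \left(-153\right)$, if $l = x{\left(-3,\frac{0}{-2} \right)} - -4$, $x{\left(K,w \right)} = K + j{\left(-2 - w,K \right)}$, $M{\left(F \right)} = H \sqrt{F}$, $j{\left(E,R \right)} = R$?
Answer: $306 + 18 i \sqrt{2} \approx 306.0 + 25.456 i$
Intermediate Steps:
$H = 9$ ($H = 3 + 6 = 9$)
$M{\left(F \right)} = 9 \sqrt{F}$
$x{\left(K,w \right)} = 2 K$ ($x{\left(K,w \right)} = K + K = 2 K$)
$l = -2$ ($l = 2 \left(-3\right) - -4 = -6 + 4 = -2$)
$M{\left(-8 \right)} + l \left(-153\right) = 9 \sqrt{-8} - -306 = 9 \cdot 2 i \sqrt{2} + 306 = 18 i \sqrt{2} + 306 = 306 + 18 i \sqrt{2}$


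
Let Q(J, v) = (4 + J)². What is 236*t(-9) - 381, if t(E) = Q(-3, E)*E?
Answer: -2505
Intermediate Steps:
t(E) = E (t(E) = (4 - 3)²*E = 1²*E = 1*E = E)
236*t(-9) - 381 = 236*(-9) - 381 = -2124 - 381 = -2505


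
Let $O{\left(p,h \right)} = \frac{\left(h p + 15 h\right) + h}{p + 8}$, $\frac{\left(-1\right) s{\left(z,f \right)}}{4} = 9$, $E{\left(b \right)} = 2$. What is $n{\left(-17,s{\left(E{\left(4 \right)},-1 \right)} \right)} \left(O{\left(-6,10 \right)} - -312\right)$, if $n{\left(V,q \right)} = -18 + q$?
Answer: $-19548$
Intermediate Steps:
$s{\left(z,f \right)} = -36$ ($s{\left(z,f \right)} = \left(-4\right) 9 = -36$)
$O{\left(p,h \right)} = \frac{16 h + h p}{8 + p}$ ($O{\left(p,h \right)} = \frac{\left(15 h + h p\right) + h}{8 + p} = \frac{16 h + h p}{8 + p}$)
$n{\left(-17,s{\left(E{\left(4 \right)},-1 \right)} \right)} \left(O{\left(-6,10 \right)} - -312\right) = \left(-18 - 36\right) \left(\frac{10 \left(16 - 6\right)}{8 - 6} - -312\right) = - 54 \left(10 \cdot \frac{1}{2} \cdot 10 + 312\right) = - 54 \left(50 + 312\right) = \left(-54\right) 362 = -19548$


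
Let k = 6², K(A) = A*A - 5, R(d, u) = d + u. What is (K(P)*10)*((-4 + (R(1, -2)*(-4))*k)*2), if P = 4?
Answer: 30800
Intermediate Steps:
K(A) = -5 + A² (K(A) = A² - 5 = -5 + A²)
k = 36
(K(P)*10)*((-4 + (R(1, -2)*(-4))*k)*2) = ((-5 + 4²)*10)*((-4 + ((1 - 2)*(-4))*36)*2) = ((-5 + 16)*10)*((-4 - 1*(-4)*36)*2) = (11*10)*((-4 + 4*36)*2) = 110*((-4 + 144)*2) = 110*(140*2) = 110*280 = 30800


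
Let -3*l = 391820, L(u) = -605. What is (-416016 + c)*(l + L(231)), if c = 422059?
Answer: -2378736305/3 ≈ -7.9291e+8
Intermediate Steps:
l = -391820/3 (l = -⅓*391820 = -391820/3 ≈ -1.3061e+5)
(-416016 + c)*(l + L(231)) = (-416016 + 422059)*(-391820/3 - 605) = 6043*(-393635/3) = -2378736305/3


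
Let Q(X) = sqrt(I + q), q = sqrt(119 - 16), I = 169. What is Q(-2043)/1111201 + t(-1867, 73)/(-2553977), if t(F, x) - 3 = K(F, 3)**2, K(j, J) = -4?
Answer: -19/2553977 + sqrt(169 + sqrt(103))/1111201 ≈ 4.6058e-6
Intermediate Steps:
t(F, x) = 19 (t(F, x) = 3 + (-4)**2 = 3 + 16 = 19)
q = sqrt(103) ≈ 10.149
Q(X) = sqrt(169 + sqrt(103))
Q(-2043)/1111201 + t(-1867, 73)/(-2553977) = sqrt(169 + sqrt(103))/1111201 + 19/(-2553977) = sqrt(169 + sqrt(103))*(1/1111201) + 19*(-1/2553977) = sqrt(169 + sqrt(103))/1111201 - 19/2553977 = -19/2553977 + sqrt(169 + sqrt(103))/1111201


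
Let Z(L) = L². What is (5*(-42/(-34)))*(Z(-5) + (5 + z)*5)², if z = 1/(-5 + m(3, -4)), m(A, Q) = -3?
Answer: 16382625/1088 ≈ 15058.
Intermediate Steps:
z = -⅛ (z = 1/(-5 - 3) = 1/(-8) = -⅛ ≈ -0.12500)
(5*(-42/(-34)))*(Z(-5) + (5 + z)*5)² = (5*(-42/(-34)))*((-5)² + (5 - ⅛)*5)² = (5*(-42*(-1/34)))*(25 + (39/8)*5)² = (5*(21/17))*(25 + 195/8)² = 105*(395/8)²/17 = (105/17)*(156025/64) = 16382625/1088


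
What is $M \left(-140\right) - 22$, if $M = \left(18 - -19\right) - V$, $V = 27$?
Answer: $-1422$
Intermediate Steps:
$M = 10$ ($M = \left(18 - -19\right) - 27 = \left(18 + 19\right) - 27 = 37 - 27 = 10$)
$M \left(-140\right) - 22 = 10 \left(-140\right) - 22 = -1400 - 22 = -1422$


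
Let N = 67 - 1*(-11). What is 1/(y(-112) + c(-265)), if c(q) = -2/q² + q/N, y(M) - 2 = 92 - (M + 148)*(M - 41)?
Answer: 5477550/30666625319 ≈ 0.00017862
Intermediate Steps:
N = 78 (N = 67 + 11 = 78)
y(M) = 94 - (-41 + M)*(148 + M) (y(M) = 2 + (92 - (M + 148)*(M - 41)) = 2 + (92 - (148 + M)*(-41 + M)) = 2 + (92 - (-41 + M)*(148 + M)) = 94 - (-41 + M)*(148 + M))
c(q) = -2/q² + q/78
1/(y(-112) + c(-265)) = 1/((6162 - 1*(-112)² - 107*(-112)) + (-2/(-265)² + (1/78)*(-265))) = 1/((6162 - 1*12544 + 11984) + (-2*1/70225 - 265/78)) = 1/((6162 - 12544 + 11984) + (-2/70225 - 265/78)) = 1/(5602 - 18609781/5477550) = 1/(30666625319/5477550) = 5477550/30666625319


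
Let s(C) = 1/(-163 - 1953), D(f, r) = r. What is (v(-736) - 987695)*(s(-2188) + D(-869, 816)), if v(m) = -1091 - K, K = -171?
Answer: -1706997032825/2116 ≈ -8.0671e+8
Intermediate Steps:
v(m) = -920 (v(m) = -1091 - 1*(-171) = -1091 + 171 = -920)
s(C) = -1/2116 (s(C) = 1/(-2116) = -1/2116)
(v(-736) - 987695)*(s(-2188) + D(-869, 816)) = (-920 - 987695)*(-1/2116 + 816) = -988615*1726655/2116 = -1706997032825/2116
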